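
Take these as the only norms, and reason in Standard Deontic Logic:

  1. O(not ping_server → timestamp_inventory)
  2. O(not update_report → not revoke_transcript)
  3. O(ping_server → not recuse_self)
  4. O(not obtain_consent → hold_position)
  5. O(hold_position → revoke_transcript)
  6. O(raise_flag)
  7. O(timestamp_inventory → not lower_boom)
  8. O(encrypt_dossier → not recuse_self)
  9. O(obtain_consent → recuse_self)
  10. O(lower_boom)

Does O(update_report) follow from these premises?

From premise 10 we have O(lower_boom).
Premise 7 is O(timestamp_inventory → not lower_boom); contrapositively O(lower_boom → not timestamp_inventory). Since O(lower_boom) holds, K gives O(not timestamp_inventory).
The contrapositive of premise 1 (O(not ping_server → timestamp_inventory)) is O(not timestamp_inventory → ping_server), and O(not timestamp_inventory) is already established, so O(ping_server).
From O(ping_server) and premise 3, O(ping_server → not recuse_self), we obtain O(not recuse_self).
The contrapositive of premise 9 (O(obtain_consent → recuse_self)) is O(not recuse_self → not obtain_consent), and O(not recuse_self) is already established, so O(not obtain_consent).
From O(not obtain_consent) and premise 4, O(not obtain_consent → hold_position), we obtain O(hold_position).
Premise 5 is O(hold_position → revoke_transcript); since O(hold_position), deontic closure gives O(revoke_transcript).
Premise 2, O(not update_report → not revoke_transcript), contraposes to O(revoke_transcript → update_report); with O(revoke_transcript) we get O(update_report).
Premises 6, 8 do not contribute to this derivation.
So O(update_report) follows.

Yes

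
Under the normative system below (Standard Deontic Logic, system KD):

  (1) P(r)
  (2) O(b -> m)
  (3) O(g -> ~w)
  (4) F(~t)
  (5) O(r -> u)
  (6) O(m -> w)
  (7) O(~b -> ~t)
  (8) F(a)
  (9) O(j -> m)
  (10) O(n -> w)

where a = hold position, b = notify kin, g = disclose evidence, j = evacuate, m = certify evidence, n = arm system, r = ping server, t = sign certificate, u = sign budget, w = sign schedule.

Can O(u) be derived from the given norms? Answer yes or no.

Premise 5 is O(r -> u), but O(r) is not derivable from the premises (the permission P(r) asserts only ~O(~r), not O(r)), so it does not yield O(u).
No other premise forces O(u). An ideal world satisfying every premise can still have u false, so O(u) is not derivable.

No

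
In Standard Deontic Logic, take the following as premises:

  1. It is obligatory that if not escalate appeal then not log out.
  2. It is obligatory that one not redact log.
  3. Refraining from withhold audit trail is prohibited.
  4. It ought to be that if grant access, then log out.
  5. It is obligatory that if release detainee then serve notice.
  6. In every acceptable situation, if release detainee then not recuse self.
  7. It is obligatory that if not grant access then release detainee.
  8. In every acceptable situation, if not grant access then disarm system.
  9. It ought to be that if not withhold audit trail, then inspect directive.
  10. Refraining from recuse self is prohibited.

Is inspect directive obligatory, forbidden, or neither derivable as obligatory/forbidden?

Premise 9 is O(¬withhold_audit_trail → inspect_directive), but O(¬withhold_audit_trail) is not derivable from the premises, so it does not yield O(inspect_directive).
No premise or chain of K-axiom applications forces O(inspect_directive), and none forces O(¬inspect_directive). So inspect_directive is neither obligatory nor forbidden under these norms.

Neither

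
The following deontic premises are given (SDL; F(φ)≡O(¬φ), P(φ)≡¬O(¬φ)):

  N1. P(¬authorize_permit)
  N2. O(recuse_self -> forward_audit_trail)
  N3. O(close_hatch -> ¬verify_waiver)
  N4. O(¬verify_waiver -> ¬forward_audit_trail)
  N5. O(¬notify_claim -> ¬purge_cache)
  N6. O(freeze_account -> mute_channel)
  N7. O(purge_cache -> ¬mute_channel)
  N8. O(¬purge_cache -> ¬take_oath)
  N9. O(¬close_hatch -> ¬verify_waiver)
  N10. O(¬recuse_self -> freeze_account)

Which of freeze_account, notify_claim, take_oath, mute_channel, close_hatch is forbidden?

Premises 3 and 9 are O(close_hatch -> ¬verify_waiver) and O(¬close_hatch -> ¬verify_waiver); every ideal world satisfies close_hatch or ¬close_hatch, so in either case ¬verify_waiver holds — hence O(¬verify_waiver).
With premise 4, O(¬verify_waiver -> ¬forward_audit_trail), the K-axiom yields O(¬forward_audit_trail).
The contrapositive of premise 2 (O(recuse_self -> forward_audit_trail)) is O(¬forward_audit_trail -> ¬recuse_self), and O(¬forward_audit_trail) is already established, so O(¬recuse_self).
With premise 10, O(¬recuse_self -> freeze_account), the K-axiom yields O(freeze_account).
Applying K to premise 6 (O(freeze_account -> mute_channel)) and O(freeze_account) yields O(mute_channel).
The contrapositive of premise 7 (O(purge_cache -> ¬mute_channel)) is O(mute_channel -> ¬purge_cache), and O(mute_channel) is already established, so O(¬purge_cache).
Premise 8 is O(¬purge_cache -> ¬take_oath); since O(¬purge_cache), deontic closure gives O(¬take_oath).
So O(¬take_oath) holds, i.e. take_oath is forbidden. None of the other listed options is forbidden under the premises.

take_oath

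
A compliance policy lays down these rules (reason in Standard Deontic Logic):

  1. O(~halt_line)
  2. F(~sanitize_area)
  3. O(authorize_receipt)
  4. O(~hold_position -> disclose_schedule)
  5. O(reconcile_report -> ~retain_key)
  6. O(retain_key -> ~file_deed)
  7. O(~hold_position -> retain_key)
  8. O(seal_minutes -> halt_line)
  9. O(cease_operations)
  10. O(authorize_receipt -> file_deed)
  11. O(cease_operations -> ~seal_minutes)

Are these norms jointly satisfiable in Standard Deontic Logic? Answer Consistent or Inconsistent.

Consistent

Premise 8 is O(seal_minutes -> halt_line), but O(seal_minutes) is not derivable from the premises, so it does not yield O(halt_line).
So O(halt_line) is not derivable, and the apparent clash with O(~halt_line) does not arise.
A world satisfying every obligation exists (e.g. authorize_receipt=true, cease_operations=true, disclose_schedule=false, file_deed=true, halt_line=false, hold_position=true, reconcile_report=false, retain_key=false, sanitize_area=true, seal_minutes=false); no atom is both obligatory and forbidden, so the set is consistent.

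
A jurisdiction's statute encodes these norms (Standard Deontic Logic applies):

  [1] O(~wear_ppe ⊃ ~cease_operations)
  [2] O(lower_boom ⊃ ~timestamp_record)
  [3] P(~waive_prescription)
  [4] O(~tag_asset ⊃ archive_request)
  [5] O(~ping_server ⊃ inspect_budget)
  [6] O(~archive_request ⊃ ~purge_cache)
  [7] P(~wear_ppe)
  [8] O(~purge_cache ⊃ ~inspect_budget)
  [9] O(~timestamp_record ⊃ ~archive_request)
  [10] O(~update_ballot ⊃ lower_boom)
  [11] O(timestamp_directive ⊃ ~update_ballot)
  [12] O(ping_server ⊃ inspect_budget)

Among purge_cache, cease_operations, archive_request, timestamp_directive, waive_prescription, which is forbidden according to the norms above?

By case analysis on ~ping_server: premise 5 gives O(~ping_server ⊃ inspect_budget) and premise 12 gives O(ping_server ⊃ inspect_budget), so O(inspect_budget) either way.
Premise 8, O(~purge_cache ⊃ ~inspect_budget), contraposes to O(inspect_budget ⊃ purge_cache); with O(inspect_budget) we get O(purge_cache).
Premise 6 is O(~archive_request ⊃ ~purge_cache); contrapositively O(purge_cache ⊃ archive_request). Since O(purge_cache) holds, K gives O(archive_request).
The contrapositive of premise 9 (O(~timestamp_record ⊃ ~archive_request)) is O(archive_request ⊃ timestamp_record), and O(archive_request) is already established, so O(timestamp_record).
Premise 2, O(lower_boom ⊃ ~timestamp_record), contraposes to O(timestamp_record ⊃ ~lower_boom); with O(timestamp_record) we get O(~lower_boom).
Premise 10 is O(~update_ballot ⊃ lower_boom); contrapositively O(~lower_boom ⊃ update_ballot). Since O(~lower_boom) holds, K gives O(update_ballot).
Premise 11, O(timestamp_directive ⊃ ~update_ballot), contraposes to O(update_ballot ⊃ ~timestamp_directive); with O(update_ballot) we get O(~timestamp_directive).
So O(~timestamp_directive) holds, i.e. timestamp_directive is forbidden. None of the other listed options is forbidden under the premises.

timestamp_directive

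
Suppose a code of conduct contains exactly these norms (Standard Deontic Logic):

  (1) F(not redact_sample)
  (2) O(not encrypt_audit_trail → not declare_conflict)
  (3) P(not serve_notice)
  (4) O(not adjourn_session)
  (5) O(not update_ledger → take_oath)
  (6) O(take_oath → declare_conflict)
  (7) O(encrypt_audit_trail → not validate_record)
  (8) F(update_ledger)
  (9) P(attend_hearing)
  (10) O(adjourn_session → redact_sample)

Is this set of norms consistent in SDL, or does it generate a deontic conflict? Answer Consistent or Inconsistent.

Premise 10 is O(adjourn_session → redact_sample); even if O(redact_sample) held, inferring O(adjourn_session) would be affirming the consequent — invalid.
So O(adjourn_session) is not derivable, and the apparent clash with O(not adjourn_session) does not arise.
A world satisfying every obligation exists (e.g. adjourn_session=false, attend_hearing=false, declare_conflict=true, encrypt_audit_trail=true, redact_sample=true, serve_notice=false, take_oath=true, update_ledger=false, validate_record=false); no atom is both obligatory and forbidden, so the set is consistent.

Consistent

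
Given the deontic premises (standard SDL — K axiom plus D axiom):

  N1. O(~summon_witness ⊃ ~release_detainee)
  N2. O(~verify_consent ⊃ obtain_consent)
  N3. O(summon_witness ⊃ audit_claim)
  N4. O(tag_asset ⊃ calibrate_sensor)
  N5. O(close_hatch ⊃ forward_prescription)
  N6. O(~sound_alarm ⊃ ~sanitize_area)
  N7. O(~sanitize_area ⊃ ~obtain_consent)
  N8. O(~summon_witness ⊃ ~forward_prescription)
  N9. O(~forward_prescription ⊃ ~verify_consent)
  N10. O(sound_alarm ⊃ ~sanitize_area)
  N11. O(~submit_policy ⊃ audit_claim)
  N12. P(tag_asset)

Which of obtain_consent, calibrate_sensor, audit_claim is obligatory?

audit_claim

Premises 6 and 10 cover both cases: O(~sound_alarm ⊃ ~sanitize_area) and O(sound_alarm ⊃ ~sanitize_area). Since ~sound_alarm ∨ sound_alarm is a tautology, O(~sanitize_area) follows.
Premise 7 is O(~sanitize_area ⊃ ~obtain_consent); since O(~sanitize_area), deontic closure gives O(~obtain_consent).
Premise 2 is O(~verify_consent ⊃ obtain_consent); contrapositively O(~obtain_consent ⊃ verify_consent). Since O(~obtain_consent) holds, K gives O(verify_consent).
Premise 9 is O(~forward_prescription ⊃ ~verify_consent); contrapositively O(verify_consent ⊃ forward_prescription). Since O(verify_consent) holds, K gives O(forward_prescription).
The contrapositive of premise 8 (O(~summon_witness ⊃ ~forward_prescription)) is O(forward_prescription ⊃ summon_witness), and O(forward_prescription) is already established, so O(summon_witness).
With premise 3, O(summon_witness ⊃ audit_claim), the K-axiom yields O(audit_claim).
So O(audit_claim) holds — audit_claim is obligatory. None of the other listed options is made obligatory by any chain of premises.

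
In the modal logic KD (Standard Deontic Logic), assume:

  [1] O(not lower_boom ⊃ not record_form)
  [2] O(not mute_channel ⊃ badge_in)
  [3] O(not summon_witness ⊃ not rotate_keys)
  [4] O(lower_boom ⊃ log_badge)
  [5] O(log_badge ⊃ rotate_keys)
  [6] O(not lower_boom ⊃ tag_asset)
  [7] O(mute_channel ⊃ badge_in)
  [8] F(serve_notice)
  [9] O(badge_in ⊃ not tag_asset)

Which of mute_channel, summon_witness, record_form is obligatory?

By case analysis on mute_channel: premise 7 gives O(mute_channel ⊃ badge_in) and premise 2 gives O(not mute_channel ⊃ badge_in), so O(badge_in) either way.
Premise 9 is O(badge_in ⊃ not tag_asset); since O(badge_in), deontic closure gives O(not tag_asset).
The contrapositive of premise 6 (O(not lower_boom ⊃ tag_asset)) is O(not tag_asset ⊃ lower_boom), and O(not tag_asset) is already established, so O(lower_boom).
From O(lower_boom) and premise 4, O(lower_boom ⊃ log_badge), we obtain O(log_badge).
From O(log_badge) and premise 5, O(log_badge ⊃ rotate_keys), we obtain O(rotate_keys).
Premise 3, O(not summon_witness ⊃ not rotate_keys), contraposes to O(rotate_keys ⊃ summon_witness); with O(rotate_keys) we get O(summon_witness).
So O(summon_witness) holds — summon_witness is obligatory. None of the other listed options is made obligatory by any chain of premises.

summon_witness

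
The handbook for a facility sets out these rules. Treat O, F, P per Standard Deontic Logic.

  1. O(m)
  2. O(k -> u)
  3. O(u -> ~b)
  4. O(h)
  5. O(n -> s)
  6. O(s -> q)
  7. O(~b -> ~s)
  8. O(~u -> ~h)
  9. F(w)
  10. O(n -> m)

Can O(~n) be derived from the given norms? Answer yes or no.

From premise 4 we have O(h).
Premise 8 is O(~u -> ~h); contrapositively O(h -> u). Since O(h) holds, K gives O(u).
With premise 3, O(u -> ~b), the K-axiom yields O(~b).
With premise 7, O(~b -> ~s), the K-axiom yields O(~s).
The contrapositive of premise 5 (O(n -> s)) is O(~s -> ~n), and O(~s) is already established, so O(~n).
Premises 1, 2, 6, 9, 10 do not contribute to this derivation.
So O(~n) follows.

Yes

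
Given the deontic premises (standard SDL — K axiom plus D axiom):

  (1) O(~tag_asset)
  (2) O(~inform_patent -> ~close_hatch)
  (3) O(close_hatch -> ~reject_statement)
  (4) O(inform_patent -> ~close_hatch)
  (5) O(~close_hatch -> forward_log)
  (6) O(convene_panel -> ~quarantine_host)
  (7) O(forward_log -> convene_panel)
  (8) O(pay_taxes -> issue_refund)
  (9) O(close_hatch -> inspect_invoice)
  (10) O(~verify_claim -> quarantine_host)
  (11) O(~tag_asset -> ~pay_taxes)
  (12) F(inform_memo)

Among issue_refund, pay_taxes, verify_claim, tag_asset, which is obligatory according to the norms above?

verify_claim

Premises 4 and 2 cover both cases: O(inform_patent -> ~close_hatch) and O(~inform_patent -> ~close_hatch). Since inform_patent ∨ ~inform_patent is a tautology, O(~close_hatch) follows.
With premise 5, O(~close_hatch -> forward_log), the K-axiom yields O(forward_log).
Premise 7 is O(forward_log -> convene_panel); since O(forward_log), deontic closure gives O(convene_panel).
With premise 6, O(convene_panel -> ~quarantine_host), the K-axiom yields O(~quarantine_host).
The contrapositive of premise 10 (O(~verify_claim -> quarantine_host)) is O(~quarantine_host -> verify_claim), and O(~quarantine_host) is already established, so O(verify_claim).
So O(verify_claim) holds — verify_claim is obligatory. None of the other listed options is made obligatory by any chain of premises.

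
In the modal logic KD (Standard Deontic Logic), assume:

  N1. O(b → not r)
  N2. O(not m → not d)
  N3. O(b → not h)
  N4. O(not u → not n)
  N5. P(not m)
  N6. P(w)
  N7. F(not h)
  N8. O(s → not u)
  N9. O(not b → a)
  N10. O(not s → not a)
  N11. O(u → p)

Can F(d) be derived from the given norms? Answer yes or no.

No

Premise 2 is O(not m → not d), but O(not m) is not derivable from the premises (the permission P(not m) asserts only not O(m), not O(not m)), so it does not yield O(not d).
No other premise forces O(not d). An ideal world satisfying every premise can still have d true, so F(d) is not derivable.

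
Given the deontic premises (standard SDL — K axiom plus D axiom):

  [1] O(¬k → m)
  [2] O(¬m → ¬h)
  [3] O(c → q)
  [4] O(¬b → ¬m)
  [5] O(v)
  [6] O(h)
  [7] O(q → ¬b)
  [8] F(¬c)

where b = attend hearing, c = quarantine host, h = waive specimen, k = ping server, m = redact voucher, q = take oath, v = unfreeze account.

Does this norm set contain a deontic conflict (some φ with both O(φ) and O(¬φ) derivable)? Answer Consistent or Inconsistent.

From premise 6 we have O(h).
Premise 2, O(¬m → ¬h), contraposes to O(h → m); with O(h) we get O(m).
The contrapositive of premise 4 (O(¬b → ¬m)) is O(m → b), and O(m) is already established, so O(b).
Premise 7, O(q → ¬b), contraposes to O(b → ¬q); with O(b) we get O(¬q).
Premise 3 is O(c → q); contrapositively O(¬q → ¬c). Since O(¬q) holds, K gives O(¬c).
But premise 8, F(¬c), means O(c).
We now have both O(¬c) and O(c) — c is simultaneously obligatory and forbidden, violating the D-axiom.

Inconsistent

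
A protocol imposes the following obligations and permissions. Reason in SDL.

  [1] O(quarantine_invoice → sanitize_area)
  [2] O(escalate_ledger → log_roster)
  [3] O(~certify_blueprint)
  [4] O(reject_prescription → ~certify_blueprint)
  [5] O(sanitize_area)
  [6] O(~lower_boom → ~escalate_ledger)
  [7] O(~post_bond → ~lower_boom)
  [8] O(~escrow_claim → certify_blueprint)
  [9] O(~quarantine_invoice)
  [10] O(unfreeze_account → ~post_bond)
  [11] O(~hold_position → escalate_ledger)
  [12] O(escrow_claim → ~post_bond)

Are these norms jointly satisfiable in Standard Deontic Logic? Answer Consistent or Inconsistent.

Premise 1 is O(quarantine_invoice → sanitize_area); even if O(sanitize_area) held, inferring O(quarantine_invoice) would be affirming the consequent — invalid.
So O(quarantine_invoice) is not derivable, and the apparent clash with O(~quarantine_invoice) does not arise.
A world satisfying every obligation exists (e.g. certify_blueprint=false, escalate_ledger=false, escrow_claim=true, hold_position=true, log_roster=false, lower_boom=false, post_bond=false, quarantine_invoice=false, reject_prescription=false, sanitize_area=true, unfreeze_account=false); no atom is both obligatory and forbidden, so the set is consistent.

Consistent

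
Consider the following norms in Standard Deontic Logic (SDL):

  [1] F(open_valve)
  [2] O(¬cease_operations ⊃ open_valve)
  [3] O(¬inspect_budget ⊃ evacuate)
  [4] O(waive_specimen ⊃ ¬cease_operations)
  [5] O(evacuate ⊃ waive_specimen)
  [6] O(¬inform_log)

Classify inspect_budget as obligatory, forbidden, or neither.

Obligatory

Premise 1, F(open_valve), is equivalent to O(¬open_valve).
Premise 2 is O(¬cease_operations ⊃ open_valve); contrapositively O(¬open_valve ⊃ cease_operations). Since O(¬open_valve) holds, K gives O(cease_operations).
Premise 4 is O(waive_specimen ⊃ ¬cease_operations); contrapositively O(cease_operations ⊃ ¬waive_specimen). Since O(cease_operations) holds, K gives O(¬waive_specimen).
Premise 5 is O(evacuate ⊃ waive_specimen); contrapositively O(¬waive_specimen ⊃ ¬evacuate). Since O(¬waive_specimen) holds, K gives O(¬evacuate).
The contrapositive of premise 3 (O(¬inspect_budget ⊃ evacuate)) is O(¬evacuate ⊃ inspect_budget), and O(¬evacuate) is already established, so O(inspect_budget).
Premise 6 does not contribute to this derivation.
Hence inspect_budget is obligatory.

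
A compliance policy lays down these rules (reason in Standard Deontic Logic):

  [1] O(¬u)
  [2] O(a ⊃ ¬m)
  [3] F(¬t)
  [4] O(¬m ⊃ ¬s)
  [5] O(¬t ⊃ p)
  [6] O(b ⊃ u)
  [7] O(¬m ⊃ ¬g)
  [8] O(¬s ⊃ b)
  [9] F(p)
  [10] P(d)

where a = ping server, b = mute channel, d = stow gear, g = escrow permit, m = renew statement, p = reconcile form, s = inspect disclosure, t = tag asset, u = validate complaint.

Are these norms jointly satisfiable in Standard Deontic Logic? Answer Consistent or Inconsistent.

Premise 5 is O(¬t ⊃ p), but O(¬t) is not derivable from the premises, so it does not yield O(p).
So O(p) is not derivable, and the apparent clash with O(¬p) does not arise.
A world satisfying every obligation exists (e.g. a=false, b=false, d=false, g=false, m=true, p=false, s=true, t=true, u=false); no atom is both obligatory and forbidden, so the set is consistent.

Consistent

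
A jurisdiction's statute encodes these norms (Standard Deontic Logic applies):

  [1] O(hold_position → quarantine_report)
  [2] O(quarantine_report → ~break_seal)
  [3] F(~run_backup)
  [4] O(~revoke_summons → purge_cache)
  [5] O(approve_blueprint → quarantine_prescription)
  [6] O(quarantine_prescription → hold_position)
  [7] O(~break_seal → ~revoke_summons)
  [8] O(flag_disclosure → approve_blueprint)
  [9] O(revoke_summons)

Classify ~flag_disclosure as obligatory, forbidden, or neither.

Obligatory

Premise 9 gives O(revoke_summons).
Premise 7 is O(~break_seal → ~revoke_summons); contrapositively O(revoke_summons → break_seal). Since O(revoke_summons) holds, K gives O(break_seal).
Premise 2 is O(quarantine_report → ~break_seal); contrapositively O(break_seal → ~quarantine_report). Since O(break_seal) holds, K gives O(~quarantine_report).
The contrapositive of premise 1 (O(hold_position → quarantine_report)) is O(~quarantine_report → ~hold_position), and O(~quarantine_report) is already established, so O(~hold_position).
Premise 6 is O(quarantine_prescription → hold_position); contrapositively O(~hold_position → ~quarantine_prescription). Since O(~hold_position) holds, K gives O(~quarantine_prescription).
The contrapositive of premise 5 (O(approve_blueprint → quarantine_prescription)) is O(~quarantine_prescription → ~approve_blueprint), and O(~quarantine_prescription) is already established, so O(~approve_blueprint).
Premise 8, O(flag_disclosure → approve_blueprint), contraposes to O(~approve_blueprint → ~flag_disclosure); with O(~approve_blueprint) we get O(~flag_disclosure).
Premises 3, 4 do not contribute to this derivation.
Hence ~flag_disclosure is obligatory.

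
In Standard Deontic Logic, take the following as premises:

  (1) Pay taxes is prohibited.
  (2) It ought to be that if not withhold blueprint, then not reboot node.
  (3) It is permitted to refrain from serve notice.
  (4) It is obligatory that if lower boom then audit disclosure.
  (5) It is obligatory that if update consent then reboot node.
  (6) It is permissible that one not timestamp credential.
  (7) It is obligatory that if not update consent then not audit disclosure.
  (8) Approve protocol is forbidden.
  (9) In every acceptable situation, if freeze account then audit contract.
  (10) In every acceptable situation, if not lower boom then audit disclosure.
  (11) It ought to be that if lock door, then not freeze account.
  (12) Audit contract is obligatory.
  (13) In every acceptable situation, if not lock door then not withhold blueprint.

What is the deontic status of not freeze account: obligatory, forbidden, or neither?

By case analysis on lower_boom: premise 4 gives O(lower_boom → audit_disclosure) and premise 10 gives O(¬lower_boom → audit_disclosure), so O(audit_disclosure) either way.
Premise 7, O(¬update_consent → ¬audit_disclosure), contraposes to O(audit_disclosure → update_consent); with O(audit_disclosure) we get O(update_consent).
Premise 5 is O(update_consent → reboot_node); since O(update_consent), deontic closure gives O(reboot_node).
Premise 2, O(¬withhold_blueprint → ¬reboot_node), contraposes to O(reboot_node → withhold_blueprint); with O(reboot_node) we get O(withhold_blueprint).
Premise 13 is O(¬lock_door → ¬withhold_blueprint); contrapositively O(withhold_blueprint → lock_door). Since O(withhold_blueprint) holds, K gives O(lock_door).
With premise 11, O(lock_door → ¬freeze_account), the K-axiom yields O(¬freeze_account).
Premises 1, 3, 6, 8, 9, 12 do not contribute to this derivation.
Hence ¬freeze_account is obligatory.

Obligatory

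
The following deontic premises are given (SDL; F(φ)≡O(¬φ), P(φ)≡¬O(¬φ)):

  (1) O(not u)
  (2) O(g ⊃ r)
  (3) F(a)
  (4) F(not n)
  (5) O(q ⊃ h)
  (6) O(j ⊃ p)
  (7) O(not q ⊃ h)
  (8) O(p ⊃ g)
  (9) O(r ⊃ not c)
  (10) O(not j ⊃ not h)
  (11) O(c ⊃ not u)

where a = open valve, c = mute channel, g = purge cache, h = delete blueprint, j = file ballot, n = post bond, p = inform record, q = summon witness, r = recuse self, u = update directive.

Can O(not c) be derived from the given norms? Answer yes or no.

Yes

Premises 5 and 7 are O(q ⊃ h) and O(not q ⊃ h); every ideal world satisfies q or not q, so in either case h holds — hence O(h).
Premise 10, O(not j ⊃ not h), contraposes to O(h ⊃ j); with O(h) we get O(j).
Applying K to premise 6 (O(j ⊃ p)) and O(j) yields O(p).
Applying K to premise 8 (O(p ⊃ g)) and O(p) yields O(g).
Premise 2 is O(g ⊃ r); since O(g), deontic closure gives O(r).
Applying K to premise 9 (O(r ⊃ not c)) and O(r) yields O(not c).
Premises 1, 3, 4, 11 do not contribute to this derivation.
So O(not c) follows.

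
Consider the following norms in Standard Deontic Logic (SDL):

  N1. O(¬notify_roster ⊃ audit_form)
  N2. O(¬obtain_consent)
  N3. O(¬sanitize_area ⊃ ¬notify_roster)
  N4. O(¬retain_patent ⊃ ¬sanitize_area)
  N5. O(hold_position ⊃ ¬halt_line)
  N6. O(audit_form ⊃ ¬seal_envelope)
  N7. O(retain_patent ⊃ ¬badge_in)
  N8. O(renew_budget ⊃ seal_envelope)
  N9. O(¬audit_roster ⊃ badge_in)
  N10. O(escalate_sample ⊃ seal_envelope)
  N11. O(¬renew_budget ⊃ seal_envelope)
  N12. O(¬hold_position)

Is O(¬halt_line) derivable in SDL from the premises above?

Premise 5 is O(hold_position ⊃ ¬halt_line), but O(hold_position) is not derivable from the premises, so it does not yield O(¬halt_line).
No other premise forces O(¬halt_line). An ideal world satisfying every premise can still have ¬halt_line false, so O(¬halt_line) is not derivable.

No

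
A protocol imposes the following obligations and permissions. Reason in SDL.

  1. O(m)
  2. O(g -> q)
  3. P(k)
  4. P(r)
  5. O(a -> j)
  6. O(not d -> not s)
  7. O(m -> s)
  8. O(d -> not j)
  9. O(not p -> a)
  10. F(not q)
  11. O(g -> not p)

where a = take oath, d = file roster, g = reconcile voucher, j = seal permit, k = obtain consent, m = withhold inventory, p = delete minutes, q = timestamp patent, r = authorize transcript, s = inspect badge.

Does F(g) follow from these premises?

Yes

From premise 1 we have O(m).
With premise 7, O(m -> s), the K-axiom yields O(s).
The contrapositive of premise 6 (O(not d -> not s)) is O(s -> d), and O(s) is already established, so O(d).
From O(d) and premise 8, O(d -> not j), we obtain O(not j).
The contrapositive of premise 5 (O(a -> j)) is O(not j -> not a), and O(not j) is already established, so O(not a).
Premise 9 is O(not p -> a); contrapositively O(not a -> p). Since O(not a) holds, K gives O(p).
Premise 11, O(g -> not p), contraposes to O(p -> not g); with O(p) we get O(not g).
Premises 2, 3, 4, 10 do not contribute to this derivation.
So O(not g) holds, i.e. F(g). The claim follows.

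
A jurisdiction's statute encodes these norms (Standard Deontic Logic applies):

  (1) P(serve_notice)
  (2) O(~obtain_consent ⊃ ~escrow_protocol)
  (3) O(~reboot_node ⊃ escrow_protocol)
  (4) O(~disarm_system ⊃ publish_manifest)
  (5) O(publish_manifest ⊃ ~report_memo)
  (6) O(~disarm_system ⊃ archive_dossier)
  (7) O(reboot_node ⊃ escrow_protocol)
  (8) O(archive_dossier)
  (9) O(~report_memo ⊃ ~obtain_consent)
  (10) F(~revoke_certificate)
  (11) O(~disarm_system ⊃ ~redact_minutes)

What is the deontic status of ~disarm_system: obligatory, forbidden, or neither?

Forbidden

Premises 3 and 7 cover both cases: O(~reboot_node ⊃ escrow_protocol) and O(reboot_node ⊃ escrow_protocol). Since ~reboot_node ∨ reboot_node is a tautology, O(escrow_protocol) follows.
Premise 2, O(~obtain_consent ⊃ ~escrow_protocol), contraposes to O(escrow_protocol ⊃ obtain_consent); with O(escrow_protocol) we get O(obtain_consent).
Premise 9 is O(~report_memo ⊃ ~obtain_consent); contrapositively O(obtain_consent ⊃ report_memo). Since O(obtain_consent) holds, K gives O(report_memo).
Premise 5 is O(publish_manifest ⊃ ~report_memo); contrapositively O(report_memo ⊃ ~publish_manifest). Since O(report_memo) holds, K gives O(~publish_manifest).
Premise 4, O(~disarm_system ⊃ publish_manifest), contraposes to O(~publish_manifest ⊃ disarm_system); with O(~publish_manifest) we get O(disarm_system).
Premises 1, 6, 8, 10, 11 do not contribute to this derivation.
Thus O(disarm_system), which is F(~disarm_system): ~disarm_system is forbidden.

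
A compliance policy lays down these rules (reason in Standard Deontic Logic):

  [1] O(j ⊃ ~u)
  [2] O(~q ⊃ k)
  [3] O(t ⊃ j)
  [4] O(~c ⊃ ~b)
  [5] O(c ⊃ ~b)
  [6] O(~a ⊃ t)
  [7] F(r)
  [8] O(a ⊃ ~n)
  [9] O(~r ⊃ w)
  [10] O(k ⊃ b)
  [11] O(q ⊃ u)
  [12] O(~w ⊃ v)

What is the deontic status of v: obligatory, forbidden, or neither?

Neither

Premise 12 is O(~w ⊃ v), but O(~w) is not derivable from the premises, so it does not yield O(v).
No premise or chain of K-axiom applications forces O(v), and none forces O(~v). So v is neither obligatory nor forbidden under these norms.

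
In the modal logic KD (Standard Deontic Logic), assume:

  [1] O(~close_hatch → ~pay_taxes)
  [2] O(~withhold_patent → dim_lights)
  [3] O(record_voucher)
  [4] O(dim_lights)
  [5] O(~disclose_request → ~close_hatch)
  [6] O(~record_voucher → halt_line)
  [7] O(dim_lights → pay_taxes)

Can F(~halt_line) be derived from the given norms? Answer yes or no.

No

Premise 6 is O(~record_voucher → halt_line), but O(~record_voucher) is not derivable from the premises, so it does not yield O(halt_line).
No other premise forces O(halt_line). An ideal world satisfying every premise can still have ~halt_line true, so F(~halt_line) is not derivable.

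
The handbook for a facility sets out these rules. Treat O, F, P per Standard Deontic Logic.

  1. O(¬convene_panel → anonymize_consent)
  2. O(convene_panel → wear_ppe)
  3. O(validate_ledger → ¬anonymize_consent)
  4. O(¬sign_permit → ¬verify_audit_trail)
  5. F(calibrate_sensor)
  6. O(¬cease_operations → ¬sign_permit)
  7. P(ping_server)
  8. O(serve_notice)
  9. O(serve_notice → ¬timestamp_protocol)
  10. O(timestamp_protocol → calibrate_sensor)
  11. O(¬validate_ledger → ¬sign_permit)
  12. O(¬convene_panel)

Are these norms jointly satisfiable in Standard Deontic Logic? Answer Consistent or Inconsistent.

Consistent

Premise 10 is O(timestamp_protocol → calibrate_sensor), but O(timestamp_protocol) is not derivable from the premises, so it does not yield O(calibrate_sensor).
So O(calibrate_sensor) is not derivable, and the apparent clash with O(¬calibrate_sensor) does not arise.
A world satisfying every obligation exists (e.g. anonymize_consent=true, calibrate_sensor=false, cease_operations=false, convene_panel=false, ping_server=false, serve_notice=true, sign_permit=false, timestamp_protocol=false, validate_ledger=false, verify_audit_trail=false, wear_ppe=false); no atom is both obligatory and forbidden, so the set is consistent.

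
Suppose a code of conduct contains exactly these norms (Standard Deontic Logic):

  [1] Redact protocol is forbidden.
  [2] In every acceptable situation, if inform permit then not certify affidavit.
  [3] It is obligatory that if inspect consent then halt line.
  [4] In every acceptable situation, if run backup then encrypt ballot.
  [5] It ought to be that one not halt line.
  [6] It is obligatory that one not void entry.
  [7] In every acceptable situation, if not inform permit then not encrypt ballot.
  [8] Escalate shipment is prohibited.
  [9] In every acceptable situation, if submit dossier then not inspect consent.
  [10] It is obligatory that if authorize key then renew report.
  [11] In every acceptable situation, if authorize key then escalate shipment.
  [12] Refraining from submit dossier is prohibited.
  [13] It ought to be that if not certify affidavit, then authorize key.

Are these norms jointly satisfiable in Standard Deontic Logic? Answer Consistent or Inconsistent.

Consistent

Premise 3 is O(inspect_consent → halt_line), but O(inspect_consent) is not derivable from the premises, so it does not yield O(halt_line).
So O(halt_line) is not derivable, and the apparent clash with O(¬halt_line) does not arise.
A world satisfying every obligation exists (e.g. authorize_key=false, certify_affidavit=true, encrypt_ballot=false, escalate_shipment=false, halt_line=false, inform_permit=false, inspect_consent=false, redact_protocol=false, renew_report=false, run_backup=false, submit_dossier=true, void_entry=false); no atom is both obligatory and forbidden, so the set is consistent.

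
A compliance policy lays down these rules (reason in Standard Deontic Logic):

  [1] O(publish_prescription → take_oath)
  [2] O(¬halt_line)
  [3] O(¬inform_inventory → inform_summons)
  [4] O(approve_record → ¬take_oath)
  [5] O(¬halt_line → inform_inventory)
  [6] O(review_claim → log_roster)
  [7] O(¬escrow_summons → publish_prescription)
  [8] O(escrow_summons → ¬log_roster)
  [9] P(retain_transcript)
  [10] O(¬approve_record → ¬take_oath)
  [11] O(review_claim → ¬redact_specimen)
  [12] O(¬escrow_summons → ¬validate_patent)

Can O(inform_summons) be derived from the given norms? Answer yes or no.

Premise 3 is O(¬inform_inventory → inform_summons), but O(¬inform_inventory) is not derivable from the premises, so it does not yield O(inform_summons).
No other premise forces O(inform_summons). An ideal world satisfying every premise can still have inform_summons false, so O(inform_summons) is not derivable.

No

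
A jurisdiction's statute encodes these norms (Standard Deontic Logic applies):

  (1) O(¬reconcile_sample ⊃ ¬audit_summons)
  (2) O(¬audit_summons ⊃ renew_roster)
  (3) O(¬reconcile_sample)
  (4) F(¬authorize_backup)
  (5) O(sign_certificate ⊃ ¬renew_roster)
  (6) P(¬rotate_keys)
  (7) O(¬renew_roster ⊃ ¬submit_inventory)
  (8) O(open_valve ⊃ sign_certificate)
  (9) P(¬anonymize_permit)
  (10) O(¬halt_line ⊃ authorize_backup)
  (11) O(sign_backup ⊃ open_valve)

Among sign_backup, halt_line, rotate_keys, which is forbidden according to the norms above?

sign_backup

Premise 3 gives O(¬reconcile_sample).
Applying K to premise 1 (O(¬reconcile_sample ⊃ ¬audit_summons)) and O(¬reconcile_sample) yields O(¬audit_summons).
Premise 2 is O(¬audit_summons ⊃ renew_roster); since O(¬audit_summons), deontic closure gives O(renew_roster).
The contrapositive of premise 5 (O(sign_certificate ⊃ ¬renew_roster)) is O(renew_roster ⊃ ¬sign_certificate), and O(renew_roster) is already established, so O(¬sign_certificate).
Premise 8 is O(open_valve ⊃ sign_certificate); contrapositively O(¬sign_certificate ⊃ ¬open_valve). Since O(¬sign_certificate) holds, K gives O(¬open_valve).
The contrapositive of premise 11 (O(sign_backup ⊃ open_valve)) is O(¬open_valve ⊃ ¬sign_backup), and O(¬open_valve) is already established, so O(¬sign_backup).
So O(¬sign_backup) holds, i.e. sign_backup is forbidden. None of the other listed options is forbidden under the premises.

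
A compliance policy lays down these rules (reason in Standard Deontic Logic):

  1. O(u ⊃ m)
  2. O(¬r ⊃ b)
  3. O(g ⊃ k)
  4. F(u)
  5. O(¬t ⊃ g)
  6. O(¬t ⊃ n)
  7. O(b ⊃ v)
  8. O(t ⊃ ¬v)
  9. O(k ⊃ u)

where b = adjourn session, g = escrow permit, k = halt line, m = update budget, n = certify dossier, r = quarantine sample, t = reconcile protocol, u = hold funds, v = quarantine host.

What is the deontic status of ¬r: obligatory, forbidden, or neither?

Forbidden

F(u) at premise 4 means O(¬u).
The contrapositive of premise 9 (O(k ⊃ u)) is O(¬u ⊃ ¬k), and O(¬u) is already established, so O(¬k).
The contrapositive of premise 3 (O(g ⊃ k)) is O(¬k ⊃ ¬g), and O(¬k) is already established, so O(¬g).
Premise 5, O(¬t ⊃ g), contraposes to O(¬g ⊃ t); with O(¬g) we get O(t).
Applying K to premise 8 (O(t ⊃ ¬v)) and O(t) yields O(¬v).
Premise 7 is O(b ⊃ v); contrapositively O(¬v ⊃ ¬b). Since O(¬v) holds, K gives O(¬b).
Premise 2, O(¬r ⊃ b), contraposes to O(¬b ⊃ r); with O(¬b) we get O(r).
Premises 1, 6 do not contribute to this derivation.
Thus O(r), which is F(¬r): ¬r is forbidden.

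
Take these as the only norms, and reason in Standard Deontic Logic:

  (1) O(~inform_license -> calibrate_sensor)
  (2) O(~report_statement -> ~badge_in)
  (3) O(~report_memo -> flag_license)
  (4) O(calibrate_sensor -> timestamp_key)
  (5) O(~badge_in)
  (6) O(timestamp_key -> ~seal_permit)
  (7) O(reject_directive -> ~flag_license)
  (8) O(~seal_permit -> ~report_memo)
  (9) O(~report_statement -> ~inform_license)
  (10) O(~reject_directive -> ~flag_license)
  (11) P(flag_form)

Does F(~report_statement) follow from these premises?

Premises 7 and 10 cover both cases: O(reject_directive -> ~flag_license) and O(~reject_directive -> ~flag_license). Since reject_directive ∨ ~reject_directive is a tautology, O(~flag_license) follows.
Premise 3 is O(~report_memo -> flag_license); contrapositively O(~flag_license -> report_memo). Since O(~flag_license) holds, K gives O(report_memo).
The contrapositive of premise 8 (O(~seal_permit -> ~report_memo)) is O(report_memo -> seal_permit), and O(report_memo) is already established, so O(seal_permit).
Premise 6 is O(timestamp_key -> ~seal_permit); contrapositively O(seal_permit -> ~timestamp_key). Since O(seal_permit) holds, K gives O(~timestamp_key).
The contrapositive of premise 4 (O(calibrate_sensor -> timestamp_key)) is O(~timestamp_key -> ~calibrate_sensor), and O(~timestamp_key) is already established, so O(~calibrate_sensor).
Premise 1, O(~inform_license -> calibrate_sensor), contraposes to O(~calibrate_sensor -> inform_license); with O(~calibrate_sensor) we get O(inform_license).
The contrapositive of premise 9 (O(~report_statement -> ~inform_license)) is O(inform_license -> report_statement), and O(inform_license) is already established, so O(report_statement).
Premises 2, 5, 11 do not contribute to this derivation.
So O(report_statement) holds, i.e. F(~report_statement). The claim follows.

Yes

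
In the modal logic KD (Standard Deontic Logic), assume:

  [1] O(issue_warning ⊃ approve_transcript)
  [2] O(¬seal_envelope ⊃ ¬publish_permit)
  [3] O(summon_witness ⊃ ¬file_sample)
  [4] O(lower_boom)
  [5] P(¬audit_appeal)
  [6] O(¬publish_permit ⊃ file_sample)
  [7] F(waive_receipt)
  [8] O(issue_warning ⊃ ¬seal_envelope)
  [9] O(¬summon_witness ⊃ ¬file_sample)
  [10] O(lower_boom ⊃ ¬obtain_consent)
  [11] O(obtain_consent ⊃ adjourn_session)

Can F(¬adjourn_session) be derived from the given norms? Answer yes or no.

No

Premise 11 is O(obtain_consent ⊃ adjourn_session), but O(obtain_consent) is not derivable from the premises, so it does not yield O(adjourn_session).
No other premise forces O(adjourn_session). An ideal world satisfying every premise can still have ¬adjourn_session true, so F(¬adjourn_session) is not derivable.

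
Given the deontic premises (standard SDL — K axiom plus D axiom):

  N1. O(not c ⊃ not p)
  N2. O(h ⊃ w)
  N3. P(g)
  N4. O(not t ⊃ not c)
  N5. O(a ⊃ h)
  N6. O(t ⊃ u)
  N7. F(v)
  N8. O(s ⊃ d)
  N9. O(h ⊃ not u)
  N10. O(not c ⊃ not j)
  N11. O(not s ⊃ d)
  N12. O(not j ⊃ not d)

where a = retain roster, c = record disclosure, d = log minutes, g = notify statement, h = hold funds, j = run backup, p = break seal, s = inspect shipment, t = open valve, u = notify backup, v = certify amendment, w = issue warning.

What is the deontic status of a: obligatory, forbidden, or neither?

Forbidden

Premises 8 and 11 are O(s ⊃ d) and O(not s ⊃ d); every ideal world satisfies s or not s, so in either case d holds — hence O(d).
Premise 12 is O(not j ⊃ not d); contrapositively O(d ⊃ j). Since O(d) holds, K gives O(j).
The contrapositive of premise 10 (O(not c ⊃ not j)) is O(j ⊃ c), and O(j) is already established, so O(c).
Premise 4 is O(not t ⊃ not c); contrapositively O(c ⊃ t). Since O(c) holds, K gives O(t).
With premise 6, O(t ⊃ u), the K-axiom yields O(u).
Premise 9, O(h ⊃ not u), contraposes to O(u ⊃ not h); with O(u) we get O(not h).
The contrapositive of premise 5 (O(a ⊃ h)) is O(not h ⊃ not a), and O(not h) is already established, so O(not a).
Premises 1, 2, 3, 7 do not contribute to this derivation.
Thus O(not a), which is F(a): a is forbidden.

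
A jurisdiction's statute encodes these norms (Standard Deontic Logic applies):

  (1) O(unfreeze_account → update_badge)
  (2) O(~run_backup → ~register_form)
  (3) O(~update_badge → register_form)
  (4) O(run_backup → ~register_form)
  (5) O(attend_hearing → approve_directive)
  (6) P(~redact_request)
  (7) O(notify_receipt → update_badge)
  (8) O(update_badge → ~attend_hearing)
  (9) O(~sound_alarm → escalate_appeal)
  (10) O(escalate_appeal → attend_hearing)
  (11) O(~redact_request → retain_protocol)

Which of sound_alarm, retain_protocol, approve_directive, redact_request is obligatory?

sound_alarm

By case analysis on ~run_backup: premise 2 gives O(~run_backup → ~register_form) and premise 4 gives O(run_backup → ~register_form), so O(~register_form) either way.
The contrapositive of premise 3 (O(~update_badge → register_form)) is O(~register_form → update_badge), and O(~register_form) is already established, so O(update_badge).
With premise 8, O(update_badge → ~attend_hearing), the K-axiom yields O(~attend_hearing).
Premise 10, O(escalate_appeal → attend_hearing), contraposes to O(~attend_hearing → ~escalate_appeal); with O(~attend_hearing) we get O(~escalate_appeal).
Premise 9 is O(~sound_alarm → escalate_appeal); contrapositively O(~escalate_appeal → sound_alarm). Since O(~escalate_appeal) holds, K gives O(sound_alarm).
So O(sound_alarm) holds — sound_alarm is obligatory. None of the other listed options is made obligatory by any chain of premises.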